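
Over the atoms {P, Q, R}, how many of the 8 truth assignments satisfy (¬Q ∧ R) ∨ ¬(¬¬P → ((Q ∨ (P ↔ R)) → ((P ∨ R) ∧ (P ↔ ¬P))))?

4

Initial set: {((¬Q ∧ R) ∨ ¬(¬¬P → ((Q ∨ (P ↔ R)) → ((P ∨ R) ∧ (P ↔ ¬P)))))}.
((¬Q ∧ R) ∨ ¬(¬¬P → ((Q ∨ (P ↔ R)) → ((P ∨ R) ∧ (P ↔ ¬P))))): β-rule — branch into (¬Q ∧ R)  //  ¬(¬¬P → ((Q ∨ (P ↔ R)) → ((P ∨ R) ∧ (P ↔ ¬P)))).
  branch 1 (add (¬Q ∧ R)):
    (¬Q ∧ R): α-rule — add ¬Q, R.
    ○ open, literals {Q=F, R=T}.
  branch 2 (add ¬(¬¬P → ((Q ∨ (P ↔ R)) → ((P ∨ R) ∧ (P ↔ ¬P))))):
    ¬(¬¬P → ((Q ∨ (P ↔ R)) → ((P ∨ R) ∧ (P ↔ ¬P)))): α-rule — add ¬¬P, ¬((Q ∨ (P ↔ R)) → ((P ∨ R) ∧ (P ↔ ¬P))).
    ¬¬P: drop double negation, giving P.
    ¬((Q ∨ (P ↔ R)) → ((P ∨ R) ∧ (P ↔ ¬P))): α-rule — add (Q ∨ (P ↔ R)), ¬((P ∨ R) ∧ (P ↔ ¬P)).
    (Q ∨ (P ↔ R)): β-rule — branch into Q  //  (P ↔ R).
      branch 2.1 (add Q):
        ¬((P ∨ R) ∧ (P ↔ ¬P)): β-rule — branch into ¬(P ∨ R)  //  ¬(P ↔ ¬P).
          branch 2.1.1 (add ¬(P ∨ R)):
            ¬(P ∨ R): α-rule — add ¬P, ¬R.
            × closes — contains both P and ¬P.
          branch 2.1.2 (add ¬(P ↔ ¬P)):
            ¬(P ↔ ¬P): β-rule — branch into P, ¬¬P  //  ¬P, ¬P.
              branch 2.1.2.1 (add P, ¬¬P):
                ○ open, literals {P=T, Q=T}.
              branch 2.1.2.2 (add ¬P, ¬P):
                × closes — contains both P and ¬P.
      branch 2.2 (add (P ↔ R)):
        ¬((P ∨ R) ∧ (P ↔ ¬P)): β-rule — branch into ¬(P ∨ R)  //  ¬(P ↔ ¬P).
          branch 2.2.1 (add ¬(P ∨ R)):
            ¬(P ∨ R): α-rule — add ¬P, ¬R.
            × closes — contains both P and ¬P.
          branch 2.2.2 (add ¬(P ↔ ¬P)):
            (P ↔ R): β-rule — branch into P, R  //  ¬P, ¬R.
              branch 2.2.2.1 (add P, R):
                ¬(P ↔ ¬P): β-rule — branch into P, ¬¬P  //  ¬P, ¬P.
                  branch 2.2.2.1.1 (add P, ¬¬P):
                    ○ open, literals {P=T, R=T}.
                  branch 2.2.2.1.2 (add ¬P, ¬P):
                    × closes — contains both P and ¬P.
              branch 2.2.2.2 (add ¬P, ¬R):
                × closes — contains both P and ¬P.
5 branches closed, 3 open.
Each open branch fixes some atoms; the unmentioned ones are free. Counting distinct full assignments: branch {Q=F, R=T} (P) contributes 2 new; branch {P=T, Q=T} (R) contributes 2 new; branch {P=T, R=T} (Q) contributes 0 new. Total: 4.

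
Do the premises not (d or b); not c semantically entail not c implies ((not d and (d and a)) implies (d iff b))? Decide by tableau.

Yes

Initial set: {T not (d or b); T not c; F (not c implies ((not d and (d and a)) implies (d iff b)))}.
T not (d or b): α-rule — add F d, F b.
F (not c implies ((not d and (d and a)) implies (d iff b))): α-rule — add T not c, F ((not d and (d and a)) implies (d iff b)).
F ((not d and (d and a)) implies (d iff b)): α-rule — add T (not d and (d and a)), F (d iff b).
T (not d and (d and a)): α-rule — add T not d, T (d and a).
T (d and a): α-rule — add T d, T a.
× closes — contains both d and not d.
All 1 branch closes.
Every branch closed, so the premises entail the conclusion.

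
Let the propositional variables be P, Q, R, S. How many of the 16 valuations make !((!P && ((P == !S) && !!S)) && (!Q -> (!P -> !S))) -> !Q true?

Initial set: {(!((!P && ((P == !S) && !!S)) && (!Q -> (!P -> !S))) -> !Q)}.
(!((!P && ((P == !S) && !!S)) && (!Q -> (!P -> !S))) -> !Q): β-rule — branch into !!((!P && ((P == !S) && !!S)) && (!Q -> (!P -> !S)))  //  !Q.
  branch 1 (add !!((!P && ((P == !S) && !!S)) && (!Q -> (!P -> !S)))):
    !!((!P && ((P == !S) && !!S)) && (!Q -> (!P -> !S))): α-rule — add (!P && ((P == !S) && !!S)), (!Q -> (!P -> !S)).
    (!P && ((P == !S) && !!S)): α-rule — add !P, ((P == !S) && !!S).
    ((P == !S) && !!S): α-rule — add (P == !S), !!S.
    !!S: drop double negation, giving S.
    (!Q -> (!P -> !S)): β-rule — branch into !!Q  //  (!P -> !S).
      branch 1.1 (add !!Q):
        (P == !S): β-rule — branch into P, !S  //  !P, !!S.
          branch 1.1.1 (add P, !S):
            × closes — contains both P and !P.
          branch 1.1.2 (add !P, !!S):
            ○ open, literals {P=false, Q=true, S=true}.
      branch 1.2 (add (!P -> !S)):
        (P == !S): β-rule — branch into P, !S  //  !P, !!S.
          branch 1.2.1 (add P, !S):
            × closes — contains both P and !P.
          branch 1.2.2 (add !P, !!S):
            (!P -> !S): β-rule — branch into !!P  //  !S.
              branch 1.2.2.1 (add !!P):
                × closes — contains both P and !P.
              branch 1.2.2.2 (add !S):
                × closes — contains both S and !S.
  branch 2 (add !Q):
    ○ open, literals {Q=false}.
4 branches closed, 2 open.
Each open branch fixes some atoms; the unmentioned ones are free. Counting distinct full assignments: branch {P=false, Q=true, S=true} (R) contributes 2 new; branch {Q=false} (P, R, S) contributes 8 new. Total: 10.

10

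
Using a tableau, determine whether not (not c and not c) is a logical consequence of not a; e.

Initial set: {T not a; T e; F not (not c and not c)}.
F not (not c and not c): α-rule — add T not c, T not c.
○ open, literals {a=0, c=0, e=1}.
0 branches closed, 1 open.
An open branch gives a countermodel: a=0, c=0, e=1 (unmentioned atoms arbitrary); the premises hold there but the conclusion fails.

No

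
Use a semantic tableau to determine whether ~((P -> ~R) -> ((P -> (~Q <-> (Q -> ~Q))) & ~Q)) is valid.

Not valid

Assume the negation and expand:
Initial set: {~~((P -> ~R) -> ((P -> (~Q <-> (Q -> ~Q))) & ~Q))}.
~~((P -> ~R) -> ((P -> (~Q <-> (Q -> ~Q))) & ~Q)): β-rule — branch into ~(P -> ~R)  //  ((P -> (~Q <-> (Q -> ~Q))) & ~Q).
  branch 1 (add ~(P -> ~R)):
    ~(P -> ~R): α-rule — add P, ~~R.
    ○ open, literals {P=T, R=T}.
  branch 2 (add ((P -> (~Q <-> (Q -> ~Q))) & ~Q)):
    ((P -> (~Q <-> (Q -> ~Q))) & ~Q): α-rule — add (P -> (~Q <-> (Q -> ~Q))), ~Q.
    (P -> (~Q <-> (Q -> ~Q))): β-rule — branch into ~P  //  (~Q <-> (Q -> ~Q)).
      branch 2.1 (add ~P):
        ○ open, literals {P=F, Q=F}.
      branch 2.2 (add (~Q <-> (Q -> ~Q))):
        (~Q <-> (Q -> ~Q)): β-rule — branch into ~Q, (Q -> ~Q)  //  ~~Q, ~(Q -> ~Q).
          branch 2.2.1 (add ~Q, (Q -> ~Q)):
            (Q -> ~Q): β-rule — branch into ~Q  //  ~Q.
              branch 2.2.1.1 (add ~Q):
                ○ open, literals {Q=F}.
              branch 2.2.1.2 (add ~Q):
                ○ open, literals {Q=F}.
          branch 2.2.2 (add ~~Q, ~(Q -> ~Q)):
            × closes — contains both Q and ~Q.
1 branch closed, 4 open.
An open branch gives a countermodel: P=T, R=T (unmentioned atoms arbitrary); under it the original formula is false.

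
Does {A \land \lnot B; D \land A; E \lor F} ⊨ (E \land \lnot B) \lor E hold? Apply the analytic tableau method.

Initial set: {(A \land \lnot B); (D \land A); (E \lor F); \lnot ((E \land \lnot B) \lor E)}.
(A \land \lnot B): α-rule — add A, \lnot B.
(D \land A): α-rule — add D, A.
\lnot ((E \land \lnot B) \lor E): α-rule — add \lnot (E \land \lnot B), \lnot E.
(E \lor F): β-rule — branch into E  //  F.
  branch 1 (add E):
    × closes — contains both E and \lnot E.
  branch 2 (add F):
    \lnot (E \land \lnot B): β-rule — branch into \lnot E  //  \lnot \lnot B.
      branch 2.1 (add \lnot E):
        ○ open, literals {A=T, B=F, D=T, E=F, F=T}.
      branch 2.2 (add \lnot \lnot B):
        × closes — contains both B and \lnot B.
2 branches closed, 1 open.
An open branch gives a countermodel: A=T, B=F, D=T, E=F, F=T (unmentioned atoms arbitrary); the premises hold there but the conclusion fails.

No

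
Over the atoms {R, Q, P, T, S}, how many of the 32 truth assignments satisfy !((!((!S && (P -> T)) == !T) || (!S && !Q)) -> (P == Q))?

10

Initial set: {T !((!((!S && (P -> T)) == !T) || (!S && !Q)) -> (P == Q))}.
T !((!((!S && (P -> T)) == !T) || (!S && !Q)) -> (P == Q)): α-rule — add T (!((!S && (P -> T)) == !T) || (!S && !Q)), F (P == Q).
T (!((!S && (P -> T)) == !T) || (!S && !Q)): β-rule — branch into T !((!S && (P -> T)) == !T)  //  T (!S && !Q).
  branch 1 (add T !((!S && (P -> T)) == !T)):
    F (P == Q): β-rule — branch into T P, F Q  //  F P, T Q.
      branch 1.1 (add T P, F Q):
        T !((!S && (P -> T)) == !T): β-rule — branch into T (!S && (P -> T)), F !T  //  F (!S && (P -> T)), T !T.
          branch 1.1.1 (add T (!S && (P -> T)), F !T):
            T (!S && (P -> T)): α-rule — add T !S, T (P -> T).
            T (P -> T): β-rule — branch into F P  //  T T.
              branch 1.1.1.1 (add F P):
                × closes — contains both P and !P.
              branch 1.1.1.2 (add T T):
                ○ open, literals {P=1, Q=0, S=0, T=1}.
          branch 1.1.2 (add F (!S && (P -> T)), T !T):
            F (!S && (P -> T)): β-rule — branch into F !S  //  F (P -> T).
              branch 1.1.2.1 (add F !S):
                ○ open, literals {P=1, Q=0, S=1, T=0}.
              branch 1.1.2.2 (add F (P -> T)):
                F (P -> T): α-rule — add T P, F T.
                ○ open, literals {P=1, Q=0, T=0}.
      branch 1.2 (add F P, T Q):
        T !((!S && (P -> T)) == !T): β-rule — branch into T (!S && (P -> T)), F !T  //  F (!S && (P -> T)), T !T.
          branch 1.2.1 (add T (!S && (P -> T)), F !T):
            T (!S && (P -> T)): α-rule — add T !S, T (P -> T).
            T (P -> T): β-rule — branch into F P  //  T T.
              branch 1.2.1.1 (add F P):
                ○ open, literals {P=0, Q=1, S=0, T=1}.
              branch 1.2.1.2 (add T T):
                ○ open, literals {P=0, Q=1, S=0, T=1}.
          branch 1.2.2 (add F (!S && (P -> T)), T !T):
            F (!S && (P -> T)): β-rule — branch into F !S  //  F (P -> T).
              branch 1.2.2.1 (add F !S):
                ○ open, literals {P=0, Q=1, S=1, T=0}.
              branch 1.2.2.2 (add F (P -> T)):
                F (P -> T): α-rule — add T P, F T.
                × closes — contains both P and !P.
  branch 2 (add T (!S && !Q)):
    T (!S && !Q): α-rule — add T !S, T !Q.
    F (P == Q): β-rule — branch into T P, F Q  //  F P, T Q.
      branch 2.1 (add T P, F Q):
        ○ open, literals {P=1, Q=0, S=0}.
      branch 2.2 (add F P, T Q):
        × closes — contains both Q and !Q.
3 branches closed, 7 open.
Each open branch fixes some atoms; the unmentioned ones are free. Counting distinct full assignments: branch {P=1, Q=0, S=0, T=1} (R) contributes 2 new; branch {P=1, Q=0, S=1, T=0} (R) contributes 2 new; branch {P=1, Q=0, T=0} (R, S) contributes 2 new; branch {P=0, Q=1, S=0, T=1} (R) contributes 2 new; branch {P=0, Q=1, S=0, T=1} (R) contributes 0 new; branch {P=0, Q=1, S=1, T=0} (R) contributes 2 new; branch {P=1, Q=0, S=0} (R, T) contributes 0 new. Total: 10.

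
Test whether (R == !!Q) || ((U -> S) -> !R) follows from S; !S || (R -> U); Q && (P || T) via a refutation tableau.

Yes

Initial set: {S; (!S || (R -> U)); (Q && (P || T)); !((R == !!Q) || ((U -> S) -> !R))}.
(Q && (P || T)): α-rule — add Q, (P || T).
!((R == !!Q) || ((U -> S) -> !R)): α-rule — add !(R == !!Q), !((U -> S) -> !R).
!((U -> S) -> !R): α-rule — add (U -> S), !!R.
(!S || (R -> U)): β-rule — branch into !S  //  (R -> U).
  branch 1 (add !S):
    × closes — contains both S and !S.
  branch 2 (add (R -> U)):
    (P || T): β-rule — branch into P  //  T.
      branch 2.1 (add P):
        !(R == !!Q): β-rule — branch into R, !!!Q  //  !R, !!Q.
          branch 2.1.1 (add R, !!!Q):
            !!!Q: drop double negation, giving !Q.
            × closes — contains both Q and !Q.
          branch 2.1.2 (add !R, !!Q):
            × closes — contains both R and !R.
      branch 2.2 (add T):
        !(R == !!Q): β-rule — branch into R, !!!Q  //  !R, !!Q.
          branch 2.2.1 (add R, !!!Q):
            !!!Q: drop double negation, giving !Q.
            × closes — contains both Q and !Q.
          branch 2.2.2 (add !R, !!Q):
            × closes — contains both R and !R.
All 5 branches close.
Every branch closed, so the premises entail the conclusion.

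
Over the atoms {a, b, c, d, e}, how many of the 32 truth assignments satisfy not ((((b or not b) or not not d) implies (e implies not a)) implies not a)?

8

Initial set: {not ((((b or not b) or not not d) implies (e implies not a)) implies not a)}.
not ((((b or not b) or not not d) implies (e implies not a)) implies not a): α-rule — add (((b or not b) or not not d) implies (e implies not a)), not not a.
(((b or not b) or not not d) implies (e implies not a)): β-rule — branch into not ((b or not b) or not not d)  //  (e implies not a).
  branch 1 (add not ((b or not b) or not not d)):
    not ((b or not b) or not not d): α-rule — add not (b or not b), not not not d.
    not (b or not b): α-rule — add not b, not not b.
    × closes — contains both b and not b.
  branch 2 (add (e implies not a)):
    (e implies not a): β-rule — branch into not e  //  not a.
      branch 2.1 (add not e):
        ○ open, literals {a=T, e=F}.
      branch 2.2 (add not a):
        × closes — contains both a and not a.
2 branches closed, 1 open.
Each open branch fixes some atoms; the unmentioned ones are free. Counting distinct full assignments: branch {a=T, e=F} (b, c, d) contributes 8 new. Total: 8.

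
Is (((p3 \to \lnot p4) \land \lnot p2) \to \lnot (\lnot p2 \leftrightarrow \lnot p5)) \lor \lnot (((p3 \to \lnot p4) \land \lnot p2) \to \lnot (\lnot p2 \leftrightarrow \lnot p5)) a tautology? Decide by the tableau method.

Valid

Assume the negation and expand:
Initial set: {\lnot ((((p3 \to \lnot p4) \land \lnot p2) \to \lnot (\lnot p2 \leftrightarrow \lnot p5)) \lor \lnot (((p3 \to \lnot p4) \land \lnot p2) \to \lnot (\lnot p2 \leftrightarrow \lnot p5)))}.
\lnot ((((p3 \to \lnot p4) \land \lnot p2) \to \lnot (\lnot p2 \leftrightarrow \lnot p5)) \lor \lnot (((p3 \to \lnot p4) \land \lnot p2) \to \lnot (\lnot p2 \leftrightarrow \lnot p5))): α-rule — add \lnot (((p3 \to \lnot p4) \land \lnot p2) \to \lnot (\lnot p2 \leftrightarrow \lnot p5)), \lnot \lnot (((p3 \to \lnot p4) \land \lnot p2) \to \lnot (\lnot p2 \leftrightarrow \lnot p5)).
\lnot (((p3 \to \lnot p4) \land \lnot p2) \to \lnot (\lnot p2 \leftrightarrow \lnot p5)): α-rule — add ((p3 \to \lnot p4) \land \lnot p2), \lnot \lnot (\lnot p2 \leftrightarrow \lnot p5).
((p3 \to \lnot p4) \land \lnot p2): α-rule — add (p3 \to \lnot p4), \lnot p2.
\lnot \lnot (((p3 \to \lnot p4) \land \lnot p2) \to \lnot (\lnot p2 \leftrightarrow \lnot p5)): β-rule — branch into \lnot ((p3 \to \lnot p4) \land \lnot p2)  //  \lnot (\lnot p2 \leftrightarrow \lnot p5).
  branch 1 (add \lnot ((p3 \to \lnot p4) \land \lnot p2)):
    \lnot \lnot (\lnot p2 \leftrightarrow \lnot p5): β-rule — branch into \lnot p2, \lnot p5  //  \lnot \lnot p2, \lnot \lnot p5.
      branch 1.1 (add \lnot p2, \lnot p5):
        (p3 \to \lnot p4): β-rule — branch into \lnot p3  //  \lnot p4.
          branch 1.1.1 (add \lnot p3):
            \lnot ((p3 \to \lnot p4) \land \lnot p2): β-rule — branch into \lnot (p3 \to \lnot p4)  //  \lnot \lnot p2.
              branch 1.1.1.1 (add \lnot (p3 \to \lnot p4)):
                \lnot (p3 \to \lnot p4): α-rule — add p3, \lnot \lnot p4.
                × closes — contains both p3 and \lnot p3.
              branch 1.1.1.2 (add \lnot \lnot p2):
                × closes — contains both p2 and \lnot p2.
          branch 1.1.2 (add \lnot p4):
            \lnot ((p3 \to \lnot p4) \land \lnot p2): β-rule — branch into \lnot (p3 \to \lnot p4)  //  \lnot \lnot p2.
              branch 1.1.2.1 (add \lnot (p3 \to \lnot p4)):
                \lnot (p3 \to \lnot p4): α-rule — add p3, \lnot \lnot p4.
                × closes — contains both p4 and \lnot p4.
              branch 1.1.2.2 (add \lnot \lnot p2):
                × closes — contains both p2 and \lnot p2.
      branch 1.2 (add \lnot \lnot p2, \lnot \lnot p5):
        × closes — contains both p2 and \lnot p2.
  branch 2 (add \lnot (\lnot p2 \leftrightarrow \lnot p5)):
    \lnot \lnot (\lnot p2 \leftrightarrow \lnot p5): β-rule — branch into \lnot p2, \lnot p5  //  \lnot \lnot p2, \lnot \lnot p5.
      branch 2.1 (add \lnot p2, \lnot p5):
        (p3 \to \lnot p4): β-rule — branch into \lnot p3  //  \lnot p4.
          branch 2.1.1 (add \lnot p3):
            \lnot (\lnot p2 \leftrightarrow \lnot p5): β-rule — branch into \lnot p2, \lnot \lnot p5  //  \lnot \lnot p2, \lnot p5.
              branch 2.1.1.1 (add \lnot p2, \lnot \lnot p5):
                × closes — contains both p5 and \lnot p5.
              branch 2.1.1.2 (add \lnot \lnot p2, \lnot p5):
                × closes — contains both p2 and \lnot p2.
          branch 2.1.2 (add \lnot p4):
            \lnot (\lnot p2 \leftrightarrow \lnot p5): β-rule — branch into \lnot p2, \lnot \lnot p5  //  \lnot \lnot p2, \lnot p5.
              branch 2.1.2.1 (add \lnot p2, \lnot \lnot p5):
                × closes — contains both p5 and \lnot p5.
              branch 2.1.2.2 (add \lnot \lnot p2, \lnot p5):
                × closes — contains both p2 and \lnot p2.
      branch 2.2 (add \lnot \lnot p2, \lnot \lnot p5):
        × closes — contains both p2 and \lnot p2.
All 10 branches close.
Every branch closed, so the negation is unsatisfiable and the formula is valid.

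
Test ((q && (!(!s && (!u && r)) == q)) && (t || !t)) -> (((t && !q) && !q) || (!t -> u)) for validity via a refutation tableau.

Not valid

Assume the negation and expand:
Initial set: {!(((q && (!(!s && (!u && r)) == q)) && (t || !t)) -> (((t && !q) && !q) || (!t -> u)))}.
!(((q && (!(!s && (!u && r)) == q)) && (t || !t)) -> (((t && !q) && !q) || (!t -> u))): α-rule — add ((q && (!(!s && (!u && r)) == q)) && (t || !t)), !(((t && !q) && !q) || (!t -> u)).
((q && (!(!s && (!u && r)) == q)) && (t || !t)): α-rule — add (q && (!(!s && (!u && r)) == q)), (t || !t).
!(((t && !q) && !q) || (!t -> u)): α-rule — add !((t && !q) && !q), !(!t -> u).
(q && (!(!s && (!u && r)) == q)): α-rule — add q, (!(!s && (!u && r)) == q).
!(!t -> u): α-rule — add !t, !u.
(t || !t): β-rule — branch into t  //  !t.
  branch 1 (add t):
    × closes — contains both t and !t.
  branch 2 (add !t):
    !((t && !q) && !q): β-rule — branch into !(t && !q)  //  !!q.
      branch 2.1 (add !(t && !q)):
        (!(!s && (!u && r)) == q): β-rule — branch into !(!s && (!u && r)), q  //  !!(!s && (!u && r)), !q.
          branch 2.1.1 (add !(!s && (!u && r)), q):
            !(t && !q): β-rule — branch into !t  //  !!q.
              branch 2.1.1.1 (add !t):
                !(!s && (!u && r)): β-rule — branch into !!s  //  !(!u && r).
                  branch 2.1.1.1.1 (add !!s):
                    ○ open, literals {q=T, s=T, t=F, u=F}.
                  branch 2.1.1.1.2 (add !(!u && r)):
                    !(!u && r): β-rule — branch into !!u  //  !r.
                      branch 2.1.1.1.2.1 (add !!u):
                        × closes — contains both u and !u.
                      branch 2.1.1.1.2.2 (add !r):
                        ○ open, literals {q=T, r=F, t=F, u=F}.
              branch 2.1.1.2 (add !!q):
                !(!s && (!u && r)): β-rule — branch into !!s  //  !(!u && r).
                  branch 2.1.1.2.1 (add !!s):
                    ○ open, literals {q=T, s=T, t=F, u=F}.
                  branch 2.1.1.2.2 (add !(!u && r)):
                    !(!u && r): β-rule — branch into !!u  //  !r.
                      branch 2.1.1.2.2.1 (add !!u):
                        × closes — contains both u and !u.
                      branch 2.1.1.2.2.2 (add !r):
                        ○ open, literals {q=T, r=F, t=F, u=F}.
          branch 2.1.2 (add !!(!s && (!u && r)), !q):
            × closes — contains both q and !q.
      branch 2.2 (add !!q):
        (!(!s && (!u && r)) == q): β-rule — branch into !(!s && (!u && r)), q  //  !!(!s && (!u && r)), !q.
          branch 2.2.1 (add !(!s && (!u && r)), q):
            !(!s && (!u && r)): β-rule — branch into !!s  //  !(!u && r).
              branch 2.2.1.1 (add !!s):
                ○ open, literals {q=T, s=T, t=F, u=F}.
              branch 2.2.1.2 (add !(!u && r)):
                !(!u && r): β-rule — branch into !!u  //  !r.
                  branch 2.2.1.2.1 (add !!u):
                    × closes — contains both u and !u.
                  branch 2.2.1.2.2 (add !r):
                    ○ open, literals {q=T, r=F, t=F, u=F}.
          branch 2.2.2 (add !!(!s && (!u && r)), !q):
            × closes — contains both q and !q.
6 branches closed, 6 open.
An open branch gives a countermodel: q=T, s=T, t=F, u=F (unmentioned atoms arbitrary); under it the original formula is false.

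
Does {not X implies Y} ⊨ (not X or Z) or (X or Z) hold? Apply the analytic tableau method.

Yes

Initial set: {(not X implies Y); not ((not X or Z) or (X or Z))}.
not ((not X or Z) or (X or Z)): α-rule — add not (not X or Z), not (X or Z).
not (not X or Z): α-rule — add not not X, not Z.
not (X or Z): α-rule — add not X, not Z.
× closes — contains both X and not X.
All 1 branch closes.
Every branch closed, so the premises entail the conclusion.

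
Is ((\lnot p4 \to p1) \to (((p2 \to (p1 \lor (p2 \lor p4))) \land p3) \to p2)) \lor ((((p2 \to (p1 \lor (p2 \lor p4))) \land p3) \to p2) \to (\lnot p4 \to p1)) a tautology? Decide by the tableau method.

Assume the negation and expand:
Initial set: {\lnot (((\lnot p4 \to p1) \to (((p2 \to (p1 \lor (p2 \lor p4))) \land p3) \to p2)) \lor ((((p2 \to (p1 \lor (p2 \lor p4))) \land p3) \to p2) \to (\lnot p4 \to p1)))}.
\lnot (((\lnot p4 \to p1) \to (((p2 \to (p1 \lor (p2 \lor p4))) \land p3) \to p2)) \lor ((((p2 \to (p1 \lor (p2 \lor p4))) \land p3) \to p2) \to (\lnot p4 \to p1))): α-rule — add \lnot ((\lnot p4 \to p1) \to (((p2 \to (p1 \lor (p2 \lor p4))) \land p3) \to p2)), \lnot ((((p2 \to (p1 \lor (p2 \lor p4))) \land p3) \to p2) \to (\lnot p4 \to p1)).
\lnot ((\lnot p4 \to p1) \to (((p2 \to (p1 \lor (p2 \lor p4))) \land p3) \to p2)): α-rule — add (\lnot p4 \to p1), \lnot (((p2 \to (p1 \lor (p2 \lor p4))) \land p3) \to p2).
\lnot ((((p2 \to (p1 \lor (p2 \lor p4))) \land p3) \to p2) \to (\lnot p4 \to p1)): α-rule — add (((p2 \to (p1 \lor (p2 \lor p4))) \land p3) \to p2), \lnot (\lnot p4 \to p1).
\lnot (((p2 \to (p1 \lor (p2 \lor p4))) \land p3) \to p2): α-rule — add ((p2 \to (p1 \lor (p2 \lor p4))) \land p3), \lnot p2.
\lnot (\lnot p4 \to p1): α-rule — add \lnot p4, \lnot p1.
((p2 \to (p1 \lor (p2 \lor p4))) \land p3): α-rule — add (p2 \to (p1 \lor (p2 \lor p4))), p3.
(\lnot p4 \to p1): β-rule — branch into \lnot \lnot p4  //  p1.
  branch 1 (add \lnot \lnot p4):
    × closes — contains both p4 and \lnot p4.
  branch 2 (add p1):
    × closes — contains both p1 and \lnot p1.
All 2 branches close.
Every branch closed, so the negation is unsatisfiable and the formula is valid.

Valid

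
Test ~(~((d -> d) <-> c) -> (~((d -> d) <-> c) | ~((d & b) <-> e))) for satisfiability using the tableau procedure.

Unsatisfiable

Initial set: {~(~((d -> d) <-> c) -> (~((d -> d) <-> c) | ~((d & b) <-> e)))}.
~(~((d -> d) <-> c) -> (~((d -> d) <-> c) | ~((d & b) <-> e))): α-rule — add ~((d -> d) <-> c), ~(~((d -> d) <-> c) | ~((d & b) <-> e)).
~(~((d -> d) <-> c) | ~((d & b) <-> e)): α-rule — add ~~((d -> d) <-> c), ~~((d & b) <-> e).
~((d -> d) <-> c): β-rule — branch into (d -> d), ~c  //  ~(d -> d), c.
  branch 1 (add (d -> d), ~c):
    ~~((d -> d) <-> c): β-rule — branch into (d -> d), c  //  ~(d -> d), ~c.
      branch 1.1 (add (d -> d), c):
        × closes — contains both c and ~c.
      branch 1.2 (add ~(d -> d), ~c):
        ~(d -> d): α-rule — add d, ~d.
        × closes — contains both d and ~d.
  branch 2 (add ~(d -> d), c):
    ~(d -> d): α-rule — add d, ~d.
    × closes — contains both d and ~d.
All 3 branches close.
Every branch closed; the formula is unsatisfiable.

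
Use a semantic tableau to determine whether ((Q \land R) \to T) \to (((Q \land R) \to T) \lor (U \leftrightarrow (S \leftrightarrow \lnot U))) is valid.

Valid

Assume the negation and expand:
Initial set: {\lnot (((Q \land R) \to T) \to (((Q \land R) \to T) \lor (U \leftrightarrow (S \leftrightarrow \lnot U))))}.
\lnot (((Q \land R) \to T) \to (((Q \land R) \to T) \lor (U \leftrightarrow (S \leftrightarrow \lnot U)))): α-rule — add ((Q \land R) \to T), \lnot (((Q \land R) \to T) \lor (U \leftrightarrow (S \leftrightarrow \lnot U))).
\lnot (((Q \land R) \to T) \lor (U \leftrightarrow (S \leftrightarrow \lnot U))): α-rule — add \lnot ((Q \land R) \to T), \lnot (U \leftrightarrow (S \leftrightarrow \lnot U)).
\lnot ((Q \land R) \to T): α-rule — add (Q \land R), \lnot T.
(Q \land R): α-rule — add Q, R.
((Q \land R) \to T): β-rule — branch into \lnot (Q \land R)  //  T.
  branch 1 (add \lnot (Q \land R)):
    \lnot (U \leftrightarrow (S \leftrightarrow \lnot U)): β-rule — branch into U, \lnot (S \leftrightarrow \lnot U)  //  \lnot U, (S \leftrightarrow \lnot U).
      branch 1.1 (add U, \lnot (S \leftrightarrow \lnot U)):
        \lnot (Q \land R): β-rule — branch into \lnot Q  //  \lnot R.
          branch 1.1.1 (add \lnot Q):
            × closes — contains both Q and \lnot Q.
          branch 1.1.2 (add \lnot R):
            × closes — contains both R and \lnot R.
      branch 1.2 (add \lnot U, (S \leftrightarrow \lnot U)):
        \lnot (Q \land R): β-rule — branch into \lnot Q  //  \lnot R.
          branch 1.2.1 (add \lnot Q):
            × closes — contains both Q and \lnot Q.
          branch 1.2.2 (add \lnot R):
            × closes — contains both R and \lnot R.
  branch 2 (add T):
    × closes — contains both T and \lnot T.
All 5 branches close.
Every branch closed, so the negation is unsatisfiable and the formula is valid.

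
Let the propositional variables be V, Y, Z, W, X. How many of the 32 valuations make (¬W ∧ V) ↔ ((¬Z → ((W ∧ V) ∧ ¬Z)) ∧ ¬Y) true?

Initial set: {((¬W ∧ V) ↔ ((¬Z → ((W ∧ V) ∧ ¬Z)) ∧ ¬Y))}.
((¬W ∧ V) ↔ ((¬Z → ((W ∧ V) ∧ ¬Z)) ∧ ¬Y)): β-rule — branch into (¬W ∧ V), ((¬Z → ((W ∧ V) ∧ ¬Z)) ∧ ¬Y)  //  ¬(¬W ∧ V), ¬((¬Z → ((W ∧ V) ∧ ¬Z)) ∧ ¬Y).
  branch 1 (add (¬W ∧ V), ((¬Z → ((W ∧ V) ∧ ¬Z)) ∧ ¬Y)):
    (¬W ∧ V): α-rule — add ¬W, V.
    ((¬Z → ((W ∧ V) ∧ ¬Z)) ∧ ¬Y): α-rule — add (¬Z → ((W ∧ V) ∧ ¬Z)), ¬Y.
    (¬Z → ((W ∧ V) ∧ ¬Z)): β-rule — branch into ¬¬Z  //  ((W ∧ V) ∧ ¬Z).
      branch 1.1 (add ¬¬Z):
        ○ open, literals {V=true, W=false, Y=false, Z=true}.
      branch 1.2 (add ((W ∧ V) ∧ ¬Z)):
        ((W ∧ V) ∧ ¬Z): α-rule — add (W ∧ V), ¬Z.
        (W ∧ V): α-rule — add W, V.
        × closes — contains both W and ¬W.
  branch 2 (add ¬(¬W ∧ V), ¬((¬Z → ((W ∧ V) ∧ ¬Z)) ∧ ¬Y)):
    ¬(¬W ∧ V): β-rule — branch into ¬¬W  //  ¬V.
      branch 2.1 (add ¬¬W):
        ¬((¬Z → ((W ∧ V) ∧ ¬Z)) ∧ ¬Y): β-rule — branch into ¬(¬Z → ((W ∧ V) ∧ ¬Z))  //  ¬¬Y.
          branch 2.1.1 (add ¬(¬Z → ((W ∧ V) ∧ ¬Z))):
            ¬(¬Z → ((W ∧ V) ∧ ¬Z)): α-rule — add ¬Z, ¬((W ∧ V) ∧ ¬Z).
            ¬((W ∧ V) ∧ ¬Z): β-rule — branch into ¬(W ∧ V)  //  ¬¬Z.
              branch 2.1.1.1 (add ¬(W ∧ V)):
                ¬(W ∧ V): β-rule — branch into ¬W  //  ¬V.
                  branch 2.1.1.1.1 (add ¬W):
                    × closes — contains both W and ¬W.
                  branch 2.1.1.1.2 (add ¬V):
                    ○ open, literals {V=false, W=true, Z=false}.
              branch 2.1.1.2 (add ¬¬Z):
                × closes — contains both Z and ¬Z.
          branch 2.1.2 (add ¬¬Y):
            ○ open, literals {W=true, Y=true}.
      branch 2.2 (add ¬V):
        ¬((¬Z → ((W ∧ V) ∧ ¬Z)) ∧ ¬Y): β-rule — branch into ¬(¬Z → ((W ∧ V) ∧ ¬Z))  //  ¬¬Y.
          branch 2.2.1 (add ¬(¬Z → ((W ∧ V) ∧ ¬Z))):
            ¬(¬Z → ((W ∧ V) ∧ ¬Z)): α-rule — add ¬Z, ¬((W ∧ V) ∧ ¬Z).
            ¬((W ∧ V) ∧ ¬Z): β-rule — branch into ¬(W ∧ V)  //  ¬¬Z.
              branch 2.2.1.1 (add ¬(W ∧ V)):
                ¬(W ∧ V): β-rule — branch into ¬W  //  ¬V.
                  branch 2.2.1.1.1 (add ¬W):
                    ○ open, literals {V=false, W=false, Z=false}.
                  branch 2.2.1.1.2 (add ¬V):
                    ○ open, literals {V=false, Z=false}.
              branch 2.2.1.2 (add ¬¬Z):
                × closes — contains both Z and ¬Z.
          branch 2.2.2 (add ¬¬Y):
            ○ open, literals {V=false, Y=true}.
4 branches closed, 6 open.
Each open branch fixes some atoms; the unmentioned ones are free. Counting distinct full assignments: branch {V=true, W=false, Y=false, Z=true} (X) contributes 2 new; branch {V=false, W=true, Z=false} (Y, X) contributes 4 new; branch {W=true, Y=true} (V, Z, X) contributes 6 new; branch {V=false, W=false, Z=false} (Y, X) contributes 4 new; branch {V=false, Z=false} (Y, W, X) contributes 0 new; branch {V=false, Y=true} (Z, W, X) contributes 2 new. Total: 18.

18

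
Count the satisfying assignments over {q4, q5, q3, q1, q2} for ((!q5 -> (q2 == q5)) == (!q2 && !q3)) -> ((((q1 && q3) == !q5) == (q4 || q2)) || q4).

27

Initial set: {(((!q5 -> (q2 == q5)) == (!q2 && !q3)) -> ((((q1 && q3) == !q5) == (q4 || q2)) || q4))}.
(((!q5 -> (q2 == q5)) == (!q2 && !q3)) -> ((((q1 && q3) == !q5) == (q4 || q2)) || q4)): β-rule — branch into !((!q5 -> (q2 == q5)) == (!q2 && !q3))  //  ((((q1 && q3) == !q5) == (q4 || q2)) || q4).
  branch 1 (add !((!q5 -> (q2 == q5)) == (!q2 && !q3))):
    !((!q5 -> (q2 == q5)) == (!q2 && !q3)): β-rule — branch into (!q5 -> (q2 == q5)), !(!q2 && !q3)  //  !(!q5 -> (q2 == q5)), (!q2 && !q3).
      branch 1.1 (add (!q5 -> (q2 == q5)), !(!q2 && !q3)):
        (!q5 -> (q2 == q5)): β-rule — branch into !!q5  //  (q2 == q5).
          branch 1.1.1 (add !!q5):
            !(!q2 && !q3): β-rule — branch into !!q2  //  !!q3.
              branch 1.1.1.1 (add !!q2):
                ○ open, literals {q2=true, q5=true}.
              branch 1.1.1.2 (add !!q3):
                ○ open, literals {q3=true, q5=true}.
          branch 1.1.2 (add (q2 == q5)):
            !(!q2 && !q3): β-rule — branch into !!q2  //  !!q3.
              branch 1.1.2.1 (add !!q2):
                (q2 == q5): β-rule — branch into q2, q5  //  !q2, !q5.
                  branch 1.1.2.1.1 (add q2, q5):
                    ○ open, literals {q2=true, q5=true}.
                  branch 1.1.2.1.2 (add !q2, !q5):
                    × closes — contains both q2 and !q2.
              branch 1.1.2.2 (add !!q3):
                (q2 == q5): β-rule — branch into q2, q5  //  !q2, !q5.
                  branch 1.1.2.2.1 (add q2, q5):
                    ○ open, literals {q2=true, q3=true, q5=true}.
                  branch 1.1.2.2.2 (add !q2, !q5):
                    ○ open, literals {q2=false, q3=true, q5=false}.
      branch 1.2 (add !(!q5 -> (q2 == q5)), (!q2 && !q3)):
        !(!q5 -> (q2 == q5)): α-rule — add !q5, !(q2 == q5).
        (!q2 && !q3): α-rule — add !q2, !q3.
        !(q2 == q5): β-rule — branch into q2, !q5  //  !q2, q5.
          branch 1.2.1 (add q2, !q5):
            × closes — contains both q2 and !q2.
          branch 1.2.2 (add !q2, q5):
            × closes — contains both q5 and !q5.
  branch 2 (add ((((q1 && q3) == !q5) == (q4 || q2)) || q4)):
    ((((q1 && q3) == !q5) == (q4 || q2)) || q4): β-rule — branch into (((q1 && q3) == !q5) == (q4 || q2))  //  q4.
      branch 2.1 (add (((q1 && q3) == !q5) == (q4 || q2))):
        (((q1 && q3) == !q5) == (q4 || q2)): β-rule — branch into ((q1 && q3) == !q5), (q4 || q2)  //  !((q1 && q3) == !q5), !(q4 || q2).
          branch 2.1.1 (add ((q1 && q3) == !q5), (q4 || q2)):
            ((q1 && q3) == !q5): β-rule — branch into (q1 && q3), !q5  //  !(q1 && q3), !!q5.
              branch 2.1.1.1 (add (q1 && q3), !q5):
                (q1 && q3): α-rule — add q1, q3.
                (q4 || q2): β-rule — branch into q4  //  q2.
                  branch 2.1.1.1.1 (add q4):
                    ○ open, literals {q1=true, q3=true, q4=true, q5=false}.
                  branch 2.1.1.1.2 (add q2):
                    ○ open, literals {q1=true, q2=true, q3=true, q5=false}.
              branch 2.1.1.2 (add !(q1 && q3), !!q5):
                (q4 || q2): β-rule — branch into q4  //  q2.
                  branch 2.1.1.2.1 (add q4):
                    !(q1 && q3): β-rule — branch into !q1  //  !q3.
                      branch 2.1.1.2.1.1 (add !q1):
                        ○ open, literals {q1=false, q4=true, q5=true}.
                      branch 2.1.1.2.1.2 (add !q3):
                        ○ open, literals {q3=false, q4=true, q5=true}.
                  branch 2.1.1.2.2 (add q2):
                    !(q1 && q3): β-rule — branch into !q1  //  !q3.
                      branch 2.1.1.2.2.1 (add !q1):
                        ○ open, literals {q1=false, q2=true, q5=true}.
                      branch 2.1.1.2.2.2 (add !q3):
                        ○ open, literals {q2=true, q3=false, q5=true}.
          branch 2.1.2 (add !((q1 && q3) == !q5), !(q4 || q2)):
            !(q4 || q2): α-rule — add !q4, !q2.
            !((q1 && q3) == !q5): β-rule — branch into (q1 && q3), !!q5  //  !(q1 && q3), !q5.
              branch 2.1.2.1 (add (q1 && q3), !!q5):
                (q1 && q3): α-rule — add q1, q3.
                ○ open, literals {q1=true, q2=false, q3=true, q4=false, q5=true}.
              branch 2.1.2.2 (add !(q1 && q3), !q5):
                !(q1 && q3): β-rule — branch into !q1  //  !q3.
                  branch 2.1.2.2.1 (add !q1):
                    ○ open, literals {q1=false, q2=false, q4=false, q5=false}.
                  branch 2.1.2.2.2 (add !q3):
                    ○ open, literals {q2=false, q3=false, q4=false, q5=false}.
      branch 2.2 (add q4):
        ○ open, literals {q4=true}.
3 branches closed, 15 open.
Each open branch fixes some atoms; the unmentioned ones are free. Counting distinct full assignments: branch {q2=true, q5=true} (q4, q3, q1) contributes 8 new; branch {q3=true, q5=true} (q4, q1, q2) contributes 4 new; branch {q2=true, q5=true} (q4, q3, q1) contributes 0 new; branch {q2=true, q3=true, q5=true} (q4, q1) contributes 0 new; branch {q2=false, q3=true, q5=false} (q4, q1) contributes 4 new; branch {q1=true, q3=true, q4=true, q5=false} (q2) contributes 1 new; branch {q1=true, q2=true, q3=true, q5=false} (q4) contributes 1 new; branch {q1=false, q4=true, q5=true} (q3, q2) contributes 1 new; branch {q3=false, q4=true, q5=true} (q1, q2) contributes 1 new; branch {q1=false, q2=true, q5=true} (q4, q3) contributes 0 new; branch {q2=true, q3=false, q5=true} (q4, q1) contributes 0 new; branch {q1=true, q2=false, q3=true, q4=false, q5=true} (none free) contributes 0 new; branch {q1=false, q2=false, q4=false, q5=false} (q3) contributes 1 new; branch {q2=false, q3=false, q4=false, q5=false} (q1) contributes 1 new; branch {q4=true} (q5, q3, q1, q2) contributes 5 new. Total: 27.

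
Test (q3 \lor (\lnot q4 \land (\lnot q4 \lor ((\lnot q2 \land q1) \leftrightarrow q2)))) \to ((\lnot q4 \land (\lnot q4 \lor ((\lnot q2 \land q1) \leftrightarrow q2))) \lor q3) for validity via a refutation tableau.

Valid

Assume the negation and expand:
Initial set: {F ((q3 \lor (\lnot q4 \land (\lnot q4 \lor ((\lnot q2 \land q1) \leftrightarrow q2)))) \to ((\lnot q4 \land (\lnot q4 \lor ((\lnot q2 \land q1) \leftrightarrow q2))) \lor q3))}.
F ((q3 \lor (\lnot q4 \land (\lnot q4 \lor ((\lnot q2 \land q1) \leftrightarrow q2)))) \to ((\lnot q4 \land (\lnot q4 \lor ((\lnot q2 \land q1) \leftrightarrow q2))) \lor q3)): α-rule — add T (q3 \lor (\lnot q4 \land (\lnot q4 \lor ((\lnot q2 \land q1) \leftrightarrow q2)))), F ((\lnot q4 \land (\lnot q4 \lor ((\lnot q2 \land q1) \leftrightarrow q2))) \lor q3).
F ((\lnot q4 \land (\lnot q4 \lor ((\lnot q2 \land q1) \leftrightarrow q2))) \lor q3): α-rule — add F (\lnot q4 \land (\lnot q4 \lor ((\lnot q2 \land q1) \leftrightarrow q2))), F q3.
T (q3 \lor (\lnot q4 \land (\lnot q4 \lor ((\lnot q2 \land q1) \leftrightarrow q2)))): β-rule — branch into T q3  //  T (\lnot q4 \land (\lnot q4 \lor ((\lnot q2 \land q1) \leftrightarrow q2))).
  branch 1 (add T q3):
    × closes — contains both q3 and \lnot q3.
  branch 2 (add T (\lnot q4 \land (\lnot q4 \lor ((\lnot q2 \land q1) \leftrightarrow q2)))):
    T (\lnot q4 \land (\lnot q4 \lor ((\lnot q2 \land q1) \leftrightarrow q2))): α-rule — add T \lnot q4, T (\lnot q4 \lor ((\lnot q2 \land q1) \leftrightarrow q2)).
    F (\lnot q4 \land (\lnot q4 \lor ((\lnot q2 \land q1) \leftrightarrow q2))): β-rule — branch into F \lnot q4  //  F (\lnot q4 \lor ((\lnot q2 \land q1) \leftrightarrow q2)).
      branch 2.1 (add F \lnot q4):
        × closes — contains both q4 and \lnot q4.
      branch 2.2 (add F (\lnot q4 \lor ((\lnot q2 \land q1) \leftrightarrow q2))):
        F (\lnot q4 \lor ((\lnot q2 \land q1) \leftrightarrow q2)): α-rule — add F \lnot q4, F ((\lnot q2 \land q1) \leftrightarrow q2).
        × closes — contains both q4 and \lnot q4.
All 3 branches close.
Every branch closed, so the negation is unsatisfiable and the formula is valid.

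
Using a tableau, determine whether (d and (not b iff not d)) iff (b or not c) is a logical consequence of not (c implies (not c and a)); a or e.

Initial set: {not (c implies (not c and a)); (a or e); not ((d and (not b iff not d)) iff (b or not c))}.
not (c implies (not c and a)): α-rule — add c, not (not c and a).
(a or e): β-rule — branch into a  //  e.
  branch 1 (add a):
    not ((d and (not b iff not d)) iff (b or not c)): β-rule — branch into (d and (not b iff not d)), not (b or not c)  //  not (d and (not b iff not d)), (b or not c).
      branch 1.1 (add (d and (not b iff not d)), not (b or not c)):
        (d and (not b iff not d)): α-rule — add d, (not b iff not d).
        not (b or not c): α-rule — add not b, not not c.
        not (not c and a): β-rule — branch into not not c  //  not a.
          branch 1.1.1 (add not not c):
            (not b iff not d): β-rule — branch into not b, not d  //  not not b, not not d.
              branch 1.1.1.1 (add not b, not d):
                × closes — contains both d and not d.
              branch 1.1.1.2 (add not not b, not not d):
                × closes — contains both b and not b.
          branch 1.1.2 (add not a):
            × closes — contains both a and not a.
      branch 1.2 (add not (d and (not b iff not d)), (b or not c)):
        not (not c and a): β-rule — branch into not not c  //  not a.
          branch 1.2.1 (add not not c):
            not (d and (not b iff not d)): β-rule — branch into not d  //  not (not b iff not d).
              branch 1.2.1.1 (add not d):
                (b or not c): β-rule — branch into b  //  not c.
                  branch 1.2.1.1.1 (add b):
                    ○ open, literals {a=T, b=T, c=T, d=F}.
                  branch 1.2.1.1.2 (add not c):
                    × closes — contains both c and not c.
              branch 1.2.1.2 (add not (not b iff not d)):
                (b or not c): β-rule — branch into b  //  not c.
                  branch 1.2.1.2.1 (add b):
                    not (not b iff not d): β-rule — branch into not b, not not d  //  not not b, not d.
                      branch 1.2.1.2.1.1 (add not b, not not d):
                        × closes — contains both b and not b.
                      branch 1.2.1.2.1.2 (add not not b, not d):
                        ○ open, literals {a=T, b=T, c=T, d=F}.
                  branch 1.2.1.2.2 (add not c):
                    × closes — contains both c and not c.
          branch 1.2.2 (add not a):
            × closes — contains both a and not a.
  branch 2 (add e):
    not ((d and (not b iff not d)) iff (b or not c)): β-rule — branch into (d and (not b iff not d)), not (b or not c)  //  not (d and (not b iff not d)), (b or not c).
      branch 2.1 (add (d and (not b iff not d)), not (b or not c)):
        (d and (not b iff not d)): α-rule — add d, (not b iff not d).
        not (b or not c): α-rule — add not b, not not c.
        not (not c and a): β-rule — branch into not not c  //  not a.
          branch 2.1.1 (add not not c):
            (not b iff not d): β-rule — branch into not b, not d  //  not not b, not not d.
              branch 2.1.1.1 (add not b, not d):
                × closes — contains both d and not d.
              branch 2.1.1.2 (add not not b, not not d):
                × closes — contains both b and not b.
          branch 2.1.2 (add not a):
            (not b iff not d): β-rule — branch into not b, not d  //  not not b, not not d.
              branch 2.1.2.1 (add not b, not d):
                × closes — contains both d and not d.
              branch 2.1.2.2 (add not not b, not not d):
                × closes — contains both b and not b.
      branch 2.2 (add not (d and (not b iff not d)), (b or not c)):
        not (not c and a): β-rule — branch into not not c  //  not a.
          branch 2.2.1 (add not not c):
            not (d and (not b iff not d)): β-rule — branch into not d  //  not (not b iff not d).
              branch 2.2.1.1 (add not d):
                (b or not c): β-rule — branch into b  //  not c.
                  branch 2.2.1.1.1 (add b):
                    ○ open, literals {b=T, c=T, d=F, e=T}.
                  branch 2.2.1.1.2 (add not c):
                    × closes — contains both c and not c.
              branch 2.2.1.2 (add not (not b iff not d)):
                (b or not c): β-rule — branch into b  //  not c.
                  branch 2.2.1.2.1 (add b):
                    not (not b iff not d): β-rule — branch into not b, not not d  //  not not b, not d.
                      branch 2.2.1.2.1.1 (add not b, not not d):
                        × closes — contains both b and not b.
                      branch 2.2.1.2.1.2 (add not not b, not d):
                        ○ open, literals {b=T, c=T, d=F, e=T}.
                  branch 2.2.1.2.2 (add not c):
                    × closes — contains both c and not c.
          branch 2.2.2 (add not a):
            not (d and (not b iff not d)): β-rule — branch into not d  //  not (not b iff not d).
              branch 2.2.2.1 (add not d):
                (b or not c): β-rule — branch into b  //  not c.
                  branch 2.2.2.1.1 (add b):
                    ○ open, literals {a=F, b=T, c=T, d=F, e=T}.
                  branch 2.2.2.1.2 (add not c):
                    × closes — contains both c and not c.
              branch 2.2.2.2 (add not (not b iff not d)):
                (b or not c): β-rule — branch into b  //  not c.
                  branch 2.2.2.2.1 (add b):
                    not (not b iff not d): β-rule — branch into not b, not not d  //  not not b, not d.
                      branch 2.2.2.2.1.1 (add not b, not not d):
                        × closes — contains both b and not b.
                      branch 2.2.2.2.1.2 (add not not b, not d):
                        ○ open, literals {a=F, b=T, c=T, d=F, e=T}.
                  branch 2.2.2.2.2 (add not c):
                    × closes — contains both c and not c.
17 branches closed, 6 open.
An open branch gives a countermodel: a=T, b=T, c=T, d=F (unmentioned atoms arbitrary); the premises hold there but the conclusion fails.

No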